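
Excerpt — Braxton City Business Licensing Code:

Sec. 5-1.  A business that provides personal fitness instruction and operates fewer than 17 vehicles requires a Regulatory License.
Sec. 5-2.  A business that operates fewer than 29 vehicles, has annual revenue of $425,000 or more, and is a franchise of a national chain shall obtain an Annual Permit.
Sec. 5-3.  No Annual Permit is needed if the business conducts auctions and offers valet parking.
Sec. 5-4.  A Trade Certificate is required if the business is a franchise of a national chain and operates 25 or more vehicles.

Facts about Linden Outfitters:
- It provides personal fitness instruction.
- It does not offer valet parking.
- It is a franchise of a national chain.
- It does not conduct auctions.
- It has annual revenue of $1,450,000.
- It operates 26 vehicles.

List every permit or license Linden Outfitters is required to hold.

Annual Permit, Trade Certificate

Sec. 5-1. provides personal fitness instruction; vehicles 26 ≥ 17 → Regulatory License not required.
Sec. 5-2. vehicles 26 < 29; revenue $1,450,000 ≥ $425,000; is a franchise of a national chain → Annual Permit required.
Sec. 5-3. does not conduct auctions; does not offer valet parking → Annual Permit exemption does not apply.
Sec. 5-4. is a franchise of a national chain; vehicles 26 ≥ 25 → Trade Certificate required.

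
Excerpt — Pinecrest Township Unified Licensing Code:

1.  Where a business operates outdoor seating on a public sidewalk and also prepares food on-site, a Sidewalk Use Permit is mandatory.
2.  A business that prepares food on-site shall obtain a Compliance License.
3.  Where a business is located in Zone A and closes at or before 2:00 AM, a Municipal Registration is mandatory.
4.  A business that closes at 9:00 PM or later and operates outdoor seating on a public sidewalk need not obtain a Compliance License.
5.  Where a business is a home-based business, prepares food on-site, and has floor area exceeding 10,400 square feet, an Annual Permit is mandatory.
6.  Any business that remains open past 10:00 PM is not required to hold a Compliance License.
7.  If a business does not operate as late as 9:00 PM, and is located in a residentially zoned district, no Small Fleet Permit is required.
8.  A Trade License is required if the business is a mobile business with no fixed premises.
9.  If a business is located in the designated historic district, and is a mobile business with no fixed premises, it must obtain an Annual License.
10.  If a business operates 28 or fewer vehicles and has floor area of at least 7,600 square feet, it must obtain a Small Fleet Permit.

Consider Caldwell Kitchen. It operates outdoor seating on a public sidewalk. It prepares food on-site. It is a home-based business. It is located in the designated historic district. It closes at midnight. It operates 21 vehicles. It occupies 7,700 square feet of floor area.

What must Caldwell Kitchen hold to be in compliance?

1. operates outdoor seating on a public sidewalk; prepares food on-site → Sidewalk Use Permit required.
2. prepares food on-site → Compliance License required.
3. is located in the designated historic district (not: is located in Zone A); closes midnight, at/before 2:00 AM → Municipal Registration not required.
4. closes midnight, after 9:00 PM; operates outdoor seating on a public sidewalk → exempt from Compliance License.
5. is a home-based business; prepares food on-site; floor area 7,700 square feet ≤ 10,400 square feet → Annual Permit not required.
6. closes midnight, after 10:00 PM → exempt from Compliance License.
7. closes midnight, after 9:00 PM; is located in the designated historic district (not: is located in a residentially zoned district) → Small Fleet Permit exemption does not apply.
8. is a home-based business (not: is a mobile business with no fixed premises) → Trade License not required.
9. is located in the designated historic district; is a home-based business (not: is a mobile business with no fixed premises) → Annual License not required.
10. vehicles 21 ≤ 28; floor area 7,700 square feet ≥ 7,600 square feet → Small Fleet Permit required.

Sidewalk Use Permit, Small Fleet Permit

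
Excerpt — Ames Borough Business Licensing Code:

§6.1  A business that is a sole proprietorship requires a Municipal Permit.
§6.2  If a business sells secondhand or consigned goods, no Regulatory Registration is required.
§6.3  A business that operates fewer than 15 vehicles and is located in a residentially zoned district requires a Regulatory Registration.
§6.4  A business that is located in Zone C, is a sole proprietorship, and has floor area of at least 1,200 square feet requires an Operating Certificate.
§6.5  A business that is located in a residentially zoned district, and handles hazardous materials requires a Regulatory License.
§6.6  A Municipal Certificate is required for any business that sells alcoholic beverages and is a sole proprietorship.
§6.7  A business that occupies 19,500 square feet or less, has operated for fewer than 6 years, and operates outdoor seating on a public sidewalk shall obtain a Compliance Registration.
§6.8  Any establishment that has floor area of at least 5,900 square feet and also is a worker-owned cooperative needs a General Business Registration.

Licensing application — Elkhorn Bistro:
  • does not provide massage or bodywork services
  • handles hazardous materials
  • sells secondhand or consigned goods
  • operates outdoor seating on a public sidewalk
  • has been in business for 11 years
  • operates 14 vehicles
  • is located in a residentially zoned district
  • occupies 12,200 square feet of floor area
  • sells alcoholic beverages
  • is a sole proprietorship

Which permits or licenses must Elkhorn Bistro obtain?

Municipal Certificate, Municipal Permit, Regulatory License

§6.1 is a sole proprietorship → Municipal Permit required.
§6.2 sells secondhand or consigned goods → exempt from Regulatory Registration.
§6.3 vehicles 14 < 15; is located in a residentially zoned district → Regulatory Registration required.
§6.4 is located in a residentially zoned district (not: is located in Zone C); is a sole proprietorship; floor area 12,200 square feet ≥ 1,200 square feet → Operating Certificate not required.
§6.5 is located in a residentially zoned district; handles hazardous materials → Regulatory License required.
§6.6 sells alcoholic beverages; is a sole proprietorship → Municipal Certificate required.
§6.7 floor area 12,200 square feet ≤ 19,500 square feet; years in business 11 ≥ 6; operates outdoor seating on a public sidewalk → Compliance Registration not required.
§6.8 floor area 12,200 square feet ≥ 5,900 square feet; is a sole proprietorship (not: is a worker-owned cooperative) → General Business Registration not required.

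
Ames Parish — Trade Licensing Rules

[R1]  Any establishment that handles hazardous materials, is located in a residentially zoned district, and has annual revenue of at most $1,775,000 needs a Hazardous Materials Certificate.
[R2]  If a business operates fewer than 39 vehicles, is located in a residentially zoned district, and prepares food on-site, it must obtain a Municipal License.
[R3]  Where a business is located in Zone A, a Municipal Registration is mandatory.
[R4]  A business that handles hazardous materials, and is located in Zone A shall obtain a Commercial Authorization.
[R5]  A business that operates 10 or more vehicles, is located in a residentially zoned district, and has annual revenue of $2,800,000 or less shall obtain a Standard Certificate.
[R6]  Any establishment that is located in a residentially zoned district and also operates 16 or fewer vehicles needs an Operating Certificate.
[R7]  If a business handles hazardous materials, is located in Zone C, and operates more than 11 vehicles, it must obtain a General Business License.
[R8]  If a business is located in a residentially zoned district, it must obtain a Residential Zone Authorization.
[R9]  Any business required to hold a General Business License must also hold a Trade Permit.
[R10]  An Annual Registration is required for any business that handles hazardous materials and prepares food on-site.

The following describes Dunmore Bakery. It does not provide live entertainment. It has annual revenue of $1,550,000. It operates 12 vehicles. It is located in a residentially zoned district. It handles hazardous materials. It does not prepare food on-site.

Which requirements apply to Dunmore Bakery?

[R1] handles hazardous materials; is located in a residentially zoned district; revenue $1,550,000 ≤ $1,775,000 → Hazardous Materials Certificate required.
[R2] vehicles 12 < 39; is located in a residentially zoned district; does not prepare food on-site → Municipal License not required.
[R3] is located in a residentially zoned district (not: is located in Zone A) → Municipal Registration not required.
[R4] handles hazardous materials; is located in a residentially zoned district (not: is located in Zone A) → Commercial Authorization not required.
[R5] vehicles 12 ≥ 10; is located in a residentially zoned district; revenue $1,550,000 ≤ $2,800,000 → Standard Certificate required.
[R6] is located in a residentially zoned district; vehicles 12 ≤ 16 → Operating Certificate required.
[R7] handles hazardous materials; is located in a residentially zoned district (not: is located in Zone C); vehicles 12 > 11 → General Business License not required.
[R8] is located in a residentially zoned district → Residential Zone Authorization required.
[R9] General Business License is not required → no effect.
[R10] handles hazardous materials; does not prepare food on-site → Annual Registration not required.

Hazardous Materials Certificate, Operating Certificate, Residential Zone Authorization, Standard Certificate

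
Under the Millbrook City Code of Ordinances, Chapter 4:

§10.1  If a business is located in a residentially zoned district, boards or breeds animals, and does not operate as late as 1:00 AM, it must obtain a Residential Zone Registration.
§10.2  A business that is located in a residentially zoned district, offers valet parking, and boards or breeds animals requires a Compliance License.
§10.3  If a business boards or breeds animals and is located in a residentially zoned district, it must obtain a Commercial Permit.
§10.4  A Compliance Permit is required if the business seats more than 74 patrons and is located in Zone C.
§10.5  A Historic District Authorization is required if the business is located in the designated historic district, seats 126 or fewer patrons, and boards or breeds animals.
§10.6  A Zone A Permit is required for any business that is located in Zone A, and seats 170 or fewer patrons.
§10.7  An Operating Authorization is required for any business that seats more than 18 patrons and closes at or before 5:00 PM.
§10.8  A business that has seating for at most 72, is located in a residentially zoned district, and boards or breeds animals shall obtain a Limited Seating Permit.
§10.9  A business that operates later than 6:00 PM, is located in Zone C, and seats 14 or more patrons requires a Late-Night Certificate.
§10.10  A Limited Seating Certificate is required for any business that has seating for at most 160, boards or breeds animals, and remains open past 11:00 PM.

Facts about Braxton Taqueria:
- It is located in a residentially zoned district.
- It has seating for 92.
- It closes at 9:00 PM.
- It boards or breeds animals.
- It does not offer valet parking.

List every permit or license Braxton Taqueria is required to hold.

§10.1 is located in a residentially zoned district; boards or breeds animals; closes 9:00 PM, at/before 1:00 AM → Residential Zone Registration required.
§10.2 is located in a residentially zoned district; does not offer valet parking; boards or breeds animals → Compliance License not required.
§10.3 boards or breeds animals; is located in a residentially zoned district → Commercial Permit required.
§10.4 seating 92 > 74; is located in a residentially zoned district (not: is located in Zone C) → Compliance Permit not required.
§10.5 is located in a residentially zoned district (not: is located in the designated historic district); seating 92 ≤ 126; boards or breeds animals → Historic District Authorization not required.
§10.6 is located in a residentially zoned district (not: is located in Zone A); seating 92 ≤ 170 → Zone A Permit not required.
§10.7 seating 92 > 18; closes 9:00 PM, after 5:00 PM → Operating Authorization not required.
§10.8 seating 92 > 72; is located in a residentially zoned district; boards or breeds animals → Limited Seating Permit not required.
§10.9 closes 9:00 PM, after 6:00 PM; is located in a residentially zoned district (not: is located in Zone C); seating 92 ≥ 14 → Late-Night Certificate not required.
§10.10 seating 92 ≤ 160; boards or breeds animals; closes 9:00 PM, at/before 11:00 PM → Limited Seating Certificate not required.

Commercial Permit, Residential Zone Registration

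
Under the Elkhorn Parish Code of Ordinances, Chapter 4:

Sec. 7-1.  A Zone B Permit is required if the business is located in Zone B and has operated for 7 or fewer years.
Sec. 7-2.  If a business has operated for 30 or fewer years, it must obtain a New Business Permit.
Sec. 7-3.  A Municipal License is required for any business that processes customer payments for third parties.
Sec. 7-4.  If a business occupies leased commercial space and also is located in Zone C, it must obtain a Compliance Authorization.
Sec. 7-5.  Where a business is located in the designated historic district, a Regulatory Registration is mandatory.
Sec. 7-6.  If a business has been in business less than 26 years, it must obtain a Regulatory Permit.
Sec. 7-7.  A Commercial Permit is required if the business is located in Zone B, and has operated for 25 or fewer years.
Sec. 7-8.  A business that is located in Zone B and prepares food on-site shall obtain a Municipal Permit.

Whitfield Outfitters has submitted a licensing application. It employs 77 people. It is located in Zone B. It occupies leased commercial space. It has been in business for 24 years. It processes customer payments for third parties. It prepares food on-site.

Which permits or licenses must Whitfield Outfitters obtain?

Commercial Permit, Municipal License, Municipal Permit, New Business Permit, Regulatory Permit

Sec. 7-1. is located in Zone B; years in business 24 > 7 → Zone B Permit not required.
Sec. 7-2. years in business 24 ≤ 30 → New Business Permit required.
Sec. 7-3. processes customer payments for third parties → Municipal License required.
Sec. 7-4. occupies leased commercial space; is located in Zone B (not: is located in Zone C) → Compliance Authorization not required.
Sec. 7-5. is located in Zone B (not: is located in the designated historic district) → Regulatory Registration not required.
Sec. 7-6. years in business 24 < 26 → Regulatory Permit required.
Sec. 7-7. is located in Zone B; years in business 24 ≤ 25 → Commercial Permit required.
Sec. 7-8. is located in Zone B; prepares food on-site → Municipal Permit required.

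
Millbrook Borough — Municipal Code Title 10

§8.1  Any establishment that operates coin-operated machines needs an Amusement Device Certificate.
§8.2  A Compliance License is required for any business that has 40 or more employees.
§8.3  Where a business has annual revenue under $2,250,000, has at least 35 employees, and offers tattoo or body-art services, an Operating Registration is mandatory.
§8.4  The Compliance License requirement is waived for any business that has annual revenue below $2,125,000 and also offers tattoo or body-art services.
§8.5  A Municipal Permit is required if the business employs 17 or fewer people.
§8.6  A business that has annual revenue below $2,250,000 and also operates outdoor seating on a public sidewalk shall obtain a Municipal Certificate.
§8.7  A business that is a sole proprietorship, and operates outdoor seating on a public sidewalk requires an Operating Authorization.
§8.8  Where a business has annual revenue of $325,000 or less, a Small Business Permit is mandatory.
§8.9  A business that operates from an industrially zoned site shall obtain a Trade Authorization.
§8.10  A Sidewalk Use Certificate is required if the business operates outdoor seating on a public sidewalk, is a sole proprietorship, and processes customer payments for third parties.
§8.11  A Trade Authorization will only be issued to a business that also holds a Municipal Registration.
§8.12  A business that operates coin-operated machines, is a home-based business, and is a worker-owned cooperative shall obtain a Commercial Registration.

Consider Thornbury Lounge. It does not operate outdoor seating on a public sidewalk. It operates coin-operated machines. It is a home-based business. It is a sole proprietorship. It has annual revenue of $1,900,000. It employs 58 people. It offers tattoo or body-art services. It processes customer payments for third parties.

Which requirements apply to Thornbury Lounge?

Amusement Device Certificate, Operating Registration

§8.1 operates coin-operated machines → Amusement Device Certificate required.
§8.2 employees 58 ≥ 40 → Compliance License required.
§8.3 revenue $1,900,000 < $2,250,000; employees 58 ≥ 35; offers tattoo or body-art services → Operating Registration required.
§8.4 revenue $1,900,000 < $2,125,000; offers tattoo or body-art services → exempt from Compliance License.
§8.5 employees 58 > 17 → Municipal Permit not required.
§8.6 revenue $1,900,000 < $2,250,000; does not operate outdoor seating on a public sidewalk → Municipal Certificate not required.
§8.7 is a sole proprietorship; does not operate outdoor seating on a public sidewalk → Operating Authorization not required.
§8.8 revenue $1,900,000 > $325,000 → Small Business Permit not required.
§8.9 is a home-based business (not: operates from an industrially zoned site) → Trade Authorization not required.
§8.10 does not operate outdoor seating on a public sidewalk; is a sole proprietorship; processes customer payments for third parties → Sidewalk Use Certificate not required.
§8.11 Trade Authorization is not required → no effect.
§8.12 operates coin-operated machines; is a home-based business; is a sole proprietorship (not: is a worker-owned cooperative) → Commercial Registration not required.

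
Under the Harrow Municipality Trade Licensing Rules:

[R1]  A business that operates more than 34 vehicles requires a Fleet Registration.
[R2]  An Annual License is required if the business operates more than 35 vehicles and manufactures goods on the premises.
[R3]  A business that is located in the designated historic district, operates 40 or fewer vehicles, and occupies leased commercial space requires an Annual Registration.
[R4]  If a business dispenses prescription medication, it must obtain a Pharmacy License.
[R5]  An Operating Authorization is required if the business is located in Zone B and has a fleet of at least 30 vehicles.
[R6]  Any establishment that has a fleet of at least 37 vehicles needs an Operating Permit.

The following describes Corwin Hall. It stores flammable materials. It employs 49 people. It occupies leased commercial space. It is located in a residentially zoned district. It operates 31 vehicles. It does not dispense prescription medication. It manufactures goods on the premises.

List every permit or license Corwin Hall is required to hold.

[R1] vehicles 31 ≤ 34 → Fleet Registration not required.
[R2] vehicles 31 ≤ 35; manufactures goods on the premises → Annual License not required.
[R3] is located in a residentially zoned district (not: is located in the designated historic district); vehicles 31 ≤ 40; occupies leased commercial space → Annual Registration not required.
[R4] does not dispense prescription medication → Pharmacy License not required.
[R5] is located in a residentially zoned district (not: is located in Zone B); vehicles 31 ≥ 30 → Operating Authorization not required.
[R6] vehicles 31 < 37 → Operating Permit not required.

None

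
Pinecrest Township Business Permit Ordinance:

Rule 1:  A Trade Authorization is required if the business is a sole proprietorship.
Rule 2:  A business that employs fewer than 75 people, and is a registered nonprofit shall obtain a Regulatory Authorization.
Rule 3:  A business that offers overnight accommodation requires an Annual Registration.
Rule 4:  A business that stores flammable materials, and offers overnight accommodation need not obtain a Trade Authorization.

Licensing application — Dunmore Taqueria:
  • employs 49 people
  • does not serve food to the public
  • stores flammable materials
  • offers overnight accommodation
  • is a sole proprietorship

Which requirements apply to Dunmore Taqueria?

Rule 1: is a sole proprietorship → Trade Authorization required.
Rule 2: employees 49 < 75; is a sole proprietorship (not: is a registered nonprofit) → Regulatory Authorization not required.
Rule 3: offers overnight accommodation → Annual Registration required.
Rule 4: stores flammable materials; offers overnight accommodation → exempt from Trade Authorization.

Annual Registration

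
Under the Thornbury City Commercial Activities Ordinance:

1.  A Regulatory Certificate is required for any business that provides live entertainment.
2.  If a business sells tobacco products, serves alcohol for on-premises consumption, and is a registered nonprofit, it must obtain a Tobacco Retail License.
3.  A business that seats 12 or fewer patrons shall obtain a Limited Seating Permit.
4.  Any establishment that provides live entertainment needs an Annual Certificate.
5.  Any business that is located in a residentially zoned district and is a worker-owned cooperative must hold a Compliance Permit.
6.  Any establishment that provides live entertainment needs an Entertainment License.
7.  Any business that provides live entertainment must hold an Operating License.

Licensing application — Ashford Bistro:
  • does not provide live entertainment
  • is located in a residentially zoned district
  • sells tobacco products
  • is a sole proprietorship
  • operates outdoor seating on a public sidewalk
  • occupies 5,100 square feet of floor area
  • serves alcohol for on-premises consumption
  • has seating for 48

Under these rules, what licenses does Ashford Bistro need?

1. does not provide live entertainment → Regulatory Certificate not required.
2. sells tobacco products; serves alcohol for on-premises consumption; is a sole proprietorship (not: is a registered nonprofit) → Tobacco Retail License not required.
3. seating 48 > 12 → Limited Seating Permit not required.
4. does not provide live entertainment → Annual Certificate not required.
5. is located in a residentially zoned district; is a sole proprietorship (not: is a worker-owned cooperative) → Compliance Permit not required.
6. does not provide live entertainment → Entertainment License not required.
7. does not provide live entertainment → Operating License not required.

None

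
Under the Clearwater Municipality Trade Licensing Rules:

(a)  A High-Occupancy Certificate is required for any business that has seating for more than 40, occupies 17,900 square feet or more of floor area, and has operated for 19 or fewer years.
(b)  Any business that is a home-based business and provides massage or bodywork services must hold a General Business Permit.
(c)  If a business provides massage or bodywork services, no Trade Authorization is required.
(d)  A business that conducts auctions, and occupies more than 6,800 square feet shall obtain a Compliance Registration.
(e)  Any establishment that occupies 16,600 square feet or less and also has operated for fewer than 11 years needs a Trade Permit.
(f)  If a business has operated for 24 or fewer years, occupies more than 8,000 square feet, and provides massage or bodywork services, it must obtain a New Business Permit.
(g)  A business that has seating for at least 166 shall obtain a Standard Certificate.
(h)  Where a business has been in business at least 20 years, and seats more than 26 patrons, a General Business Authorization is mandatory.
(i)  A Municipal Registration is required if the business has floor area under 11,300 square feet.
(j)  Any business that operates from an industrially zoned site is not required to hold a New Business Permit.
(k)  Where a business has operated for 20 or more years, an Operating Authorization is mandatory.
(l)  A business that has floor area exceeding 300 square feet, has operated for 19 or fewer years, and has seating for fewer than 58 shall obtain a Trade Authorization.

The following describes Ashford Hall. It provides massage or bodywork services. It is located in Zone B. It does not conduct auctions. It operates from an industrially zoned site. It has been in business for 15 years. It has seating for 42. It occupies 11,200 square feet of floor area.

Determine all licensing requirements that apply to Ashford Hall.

Municipal Registration

(a) seating 42 > 40; floor area 11,200 square feet < 17,900 square feet; years in business 15 ≤ 19 → High-Occupancy Certificate not required.
(b) operates from an industrially zoned site (not: is a home-based business); provides massage or bodywork services → General Business Permit not required.
(c) provides massage or bodywork services → exempt from Trade Authorization.
(d) does not conduct auctions; floor area 11,200 square feet > 6,800 square feet → Compliance Registration not required.
(e) floor area 11,200 square feet ≤ 16,600 square feet; years in business 15 ≥ 11 → Trade Permit not required.
(f) years in business 15 ≤ 24; floor area 11,200 square feet > 8,000 square feet; provides massage or bodywork services → New Business Permit required.
(g) seating 42 < 166 → Standard Certificate not required.
(h) years in business 15 < 20; seating 42 > 26 → General Business Authorization not required.
(i) floor area 11,200 square feet < 11,300 square feet → Municipal Registration required.
(j) operates from an industrially zoned site → exempt from New Business Permit.
(k) years in business 15 < 20 → Operating Authorization not required.
(l) floor area 11,200 square feet > 300 square feet; years in business 15 ≤ 19; seating 42 < 58 → Trade Authorization required.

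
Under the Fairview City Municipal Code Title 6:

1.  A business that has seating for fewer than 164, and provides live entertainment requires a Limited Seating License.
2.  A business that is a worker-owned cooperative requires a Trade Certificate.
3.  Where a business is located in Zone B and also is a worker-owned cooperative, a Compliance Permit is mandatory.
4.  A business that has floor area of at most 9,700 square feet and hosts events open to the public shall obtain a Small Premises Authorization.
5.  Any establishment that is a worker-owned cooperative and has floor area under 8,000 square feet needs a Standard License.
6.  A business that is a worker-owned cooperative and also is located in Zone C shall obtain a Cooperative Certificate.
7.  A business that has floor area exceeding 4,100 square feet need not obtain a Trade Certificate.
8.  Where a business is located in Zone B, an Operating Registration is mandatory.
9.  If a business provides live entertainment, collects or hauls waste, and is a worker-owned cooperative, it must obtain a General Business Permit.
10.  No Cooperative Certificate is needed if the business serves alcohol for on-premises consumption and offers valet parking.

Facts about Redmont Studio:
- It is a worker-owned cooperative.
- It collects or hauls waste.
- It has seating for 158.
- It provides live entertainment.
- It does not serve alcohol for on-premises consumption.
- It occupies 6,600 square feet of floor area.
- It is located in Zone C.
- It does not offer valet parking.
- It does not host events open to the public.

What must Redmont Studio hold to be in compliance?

Cooperative Certificate, General Business Permit, Limited Seating License, Standard License

1. seating 158 < 164; provides live entertainment → Limited Seating License required.
2. is a worker-owned cooperative → Trade Certificate required.
3. is located in Zone C (not: is located in Zone B); is a worker-owned cooperative → Compliance Permit not required.
4. floor area 6,600 square feet ≤ 9,700 square feet; does not host events open to the public → Small Premises Authorization not required.
5. is a worker-owned cooperative; floor area 6,600 square feet < 8,000 square feet → Standard License required.
6. is a worker-owned cooperative; is located in Zone C → Cooperative Certificate required.
7. floor area 6,600 square feet > 4,100 square feet → exempt from Trade Certificate.
8. is located in Zone C (not: is located in Zone B) → Operating Registration not required.
9. provides live entertainment; collects or hauls waste; is a worker-owned cooperative → General Business Permit required.
10. does not serve alcohol for on-premises consumption; does not offer valet parking → Cooperative Certificate exemption does not apply.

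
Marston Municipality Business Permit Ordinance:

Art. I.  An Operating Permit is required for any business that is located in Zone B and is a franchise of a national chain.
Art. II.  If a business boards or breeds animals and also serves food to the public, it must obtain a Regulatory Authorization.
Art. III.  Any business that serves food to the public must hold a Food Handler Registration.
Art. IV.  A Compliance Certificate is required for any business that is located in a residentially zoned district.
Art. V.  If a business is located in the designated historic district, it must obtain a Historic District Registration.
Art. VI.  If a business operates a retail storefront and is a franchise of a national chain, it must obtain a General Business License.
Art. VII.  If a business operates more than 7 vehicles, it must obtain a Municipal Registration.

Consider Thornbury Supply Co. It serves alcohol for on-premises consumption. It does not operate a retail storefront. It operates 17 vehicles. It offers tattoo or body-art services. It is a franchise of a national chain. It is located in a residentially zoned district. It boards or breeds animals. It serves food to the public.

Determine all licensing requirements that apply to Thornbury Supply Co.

Art. I. is located in a residentially zoned district (not: is located in Zone B); is a franchise of a national chain → Operating Permit not required.
Art. II. boards or breeds animals; serves food to the public → Regulatory Authorization required.
Art. III. serves food to the public → Food Handler Registration required.
Art. IV. is located in a residentially zoned district → Compliance Certificate required.
Art. V. is located in a residentially zoned district (not: is located in the designated historic district) → Historic District Registration not required.
Art. VI. does not operate a retail storefront; is a franchise of a national chain → General Business License not required.
Art. VII. vehicles 17 > 7 → Municipal Registration required.

Compliance Certificate, Food Handler Registration, Municipal Registration, Regulatory Authorization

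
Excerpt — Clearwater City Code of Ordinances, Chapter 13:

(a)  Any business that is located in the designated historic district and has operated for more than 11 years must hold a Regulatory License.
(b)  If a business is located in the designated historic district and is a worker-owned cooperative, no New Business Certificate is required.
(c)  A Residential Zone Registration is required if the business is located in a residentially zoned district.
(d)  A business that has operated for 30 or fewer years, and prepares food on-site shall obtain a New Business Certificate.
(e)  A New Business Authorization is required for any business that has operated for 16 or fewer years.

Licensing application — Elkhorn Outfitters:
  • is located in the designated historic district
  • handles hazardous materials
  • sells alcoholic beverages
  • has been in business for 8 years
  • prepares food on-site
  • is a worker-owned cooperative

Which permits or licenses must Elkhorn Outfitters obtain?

(a) is located in the designated historic district; years in business 8 ≤ 11 → Regulatory License not required.
(b) is located in the designated historic district; is a worker-owned cooperative → exempt from New Business Certificate.
(c) is located in the designated historic district (not: is located in a residentially zoned district) → Residential Zone Registration not required.
(d) years in business 8 ≤ 30; prepares food on-site → New Business Certificate required.
(e) years in business 8 ≤ 16 → New Business Authorization required.

New Business Authorization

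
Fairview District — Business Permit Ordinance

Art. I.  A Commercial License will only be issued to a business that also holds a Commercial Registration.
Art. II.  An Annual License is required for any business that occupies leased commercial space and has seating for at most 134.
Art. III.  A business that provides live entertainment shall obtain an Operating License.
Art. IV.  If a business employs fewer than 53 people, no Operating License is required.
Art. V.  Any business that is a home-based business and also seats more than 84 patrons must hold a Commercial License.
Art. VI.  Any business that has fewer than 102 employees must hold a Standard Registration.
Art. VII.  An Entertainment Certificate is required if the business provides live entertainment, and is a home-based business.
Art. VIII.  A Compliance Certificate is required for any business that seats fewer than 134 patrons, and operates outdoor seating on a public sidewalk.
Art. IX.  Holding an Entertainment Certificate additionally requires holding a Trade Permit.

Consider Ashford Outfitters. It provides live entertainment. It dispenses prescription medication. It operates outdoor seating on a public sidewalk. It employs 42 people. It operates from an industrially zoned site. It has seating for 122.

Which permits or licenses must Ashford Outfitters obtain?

Compliance Certificate, Standard Registration

Art. I. Commercial License is not required → no effect.
Art. II. operates from an industrially zoned site (not: occupies leased commercial space); seating 122 ≤ 134 → Annual License not required.
Art. III. provides live entertainment → Operating License required.
Art. IV. employees 42 < 53 → exempt from Operating License.
Art. V. operates from an industrially zoned site (not: is a home-based business); seating 122 > 84 → Commercial License not required.
Art. VI. employees 42 < 102 → Standard Registration required.
Art. VII. provides live entertainment; operates from an industrially zoned site (not: is a home-based business) → Entertainment Certificate not required.
Art. VIII. seating 122 < 134; operates outdoor seating on a public sidewalk → Compliance Certificate required.
Art. IX. Entertainment Certificate is not required → no effect.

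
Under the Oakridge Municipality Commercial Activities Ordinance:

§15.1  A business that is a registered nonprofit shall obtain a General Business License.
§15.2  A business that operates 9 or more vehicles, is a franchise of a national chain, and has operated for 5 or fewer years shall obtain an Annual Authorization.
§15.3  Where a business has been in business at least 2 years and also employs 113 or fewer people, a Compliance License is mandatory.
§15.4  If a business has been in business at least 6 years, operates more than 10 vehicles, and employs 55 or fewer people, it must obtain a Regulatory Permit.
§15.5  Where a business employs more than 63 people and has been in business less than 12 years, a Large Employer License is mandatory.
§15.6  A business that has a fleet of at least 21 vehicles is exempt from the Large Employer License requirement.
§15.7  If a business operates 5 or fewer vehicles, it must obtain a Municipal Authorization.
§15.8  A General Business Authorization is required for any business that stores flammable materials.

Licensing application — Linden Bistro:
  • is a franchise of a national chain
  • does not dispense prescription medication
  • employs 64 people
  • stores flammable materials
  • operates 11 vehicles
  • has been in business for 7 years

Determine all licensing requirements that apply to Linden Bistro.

§15.1 is a franchise of a national chain (not: is a registered nonprofit) → General Business License not required.
§15.2 vehicles 11 ≥ 9; is a franchise of a national chain; years in business 7 > 5 → Annual Authorization not required.
§15.3 years in business 7 ≥ 2; employees 64 ≤ 113 → Compliance License required.
§15.4 years in business 7 ≥ 6; vehicles 11 > 10; employees 64 > 55 → Regulatory Permit not required.
§15.5 employees 64 > 63; years in business 7 < 12 → Large Employer License required.
§15.6 vehicles 11 < 21 → Large Employer License exemption does not apply.
§15.7 vehicles 11 > 5 → Municipal Authorization not required.
§15.8 stores flammable materials → General Business Authorization required.

Compliance License, General Business Authorization, Large Employer License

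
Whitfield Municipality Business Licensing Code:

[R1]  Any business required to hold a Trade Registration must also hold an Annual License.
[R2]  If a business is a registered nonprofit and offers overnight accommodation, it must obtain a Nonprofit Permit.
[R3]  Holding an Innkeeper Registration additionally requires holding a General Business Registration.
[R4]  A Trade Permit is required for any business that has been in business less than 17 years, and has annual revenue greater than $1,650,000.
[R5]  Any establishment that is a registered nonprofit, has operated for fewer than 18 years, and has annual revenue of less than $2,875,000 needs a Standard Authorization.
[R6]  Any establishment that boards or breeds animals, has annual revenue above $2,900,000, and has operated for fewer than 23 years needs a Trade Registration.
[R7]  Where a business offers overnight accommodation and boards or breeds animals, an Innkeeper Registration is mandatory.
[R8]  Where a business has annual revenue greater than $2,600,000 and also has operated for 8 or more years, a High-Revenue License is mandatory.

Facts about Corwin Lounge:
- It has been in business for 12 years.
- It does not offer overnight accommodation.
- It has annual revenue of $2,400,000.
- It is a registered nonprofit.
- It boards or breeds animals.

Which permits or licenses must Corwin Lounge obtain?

Standard Authorization, Trade Permit

[R1] Trade Registration is not required → no effect.
[R2] is a registered nonprofit; does not offer overnight accommodation → Nonprofit Permit not required.
[R3] Innkeeper Registration is not required → no effect.
[R4] years in business 12 < 17; revenue $2,400,000 > $1,650,000 → Trade Permit required.
[R5] is a registered nonprofit; years in business 12 < 18; revenue $2,400,000 < $2,875,000 → Standard Authorization required.
[R6] boards or breeds animals; revenue $2,400,000 ≤ $2,900,000; years in business 12 < 23 → Trade Registration not required.
[R7] does not offer overnight accommodation; boards or breeds animals → Innkeeper Registration not required.
[R8] revenue $2,400,000 ≤ $2,600,000; years in business 12 ≥ 8 → High-Revenue License not required.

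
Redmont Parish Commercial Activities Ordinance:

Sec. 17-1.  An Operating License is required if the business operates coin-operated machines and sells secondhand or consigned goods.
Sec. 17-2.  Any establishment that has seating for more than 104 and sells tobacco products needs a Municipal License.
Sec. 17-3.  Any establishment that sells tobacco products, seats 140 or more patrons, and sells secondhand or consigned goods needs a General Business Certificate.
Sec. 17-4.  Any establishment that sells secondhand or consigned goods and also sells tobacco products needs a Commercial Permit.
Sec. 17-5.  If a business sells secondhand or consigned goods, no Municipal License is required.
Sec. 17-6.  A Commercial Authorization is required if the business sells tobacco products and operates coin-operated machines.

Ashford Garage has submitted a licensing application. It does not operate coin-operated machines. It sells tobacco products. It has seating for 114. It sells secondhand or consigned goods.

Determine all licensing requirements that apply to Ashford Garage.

Commercial Permit

Sec. 17-1. does not operate coin-operated machines; sells secondhand or consigned goods → Operating License not required.
Sec. 17-2. seating 114 > 104; sells tobacco products → Municipal License required.
Sec. 17-3. sells tobacco products; seating 114 < 140; sells secondhand or consigned goods → General Business Certificate not required.
Sec. 17-4. sells secondhand or consigned goods; sells tobacco products → Commercial Permit required.
Sec. 17-5. sells secondhand or consigned goods → exempt from Municipal License.
Sec. 17-6. sells tobacco products; does not operate coin-operated machines → Commercial Authorization not required.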